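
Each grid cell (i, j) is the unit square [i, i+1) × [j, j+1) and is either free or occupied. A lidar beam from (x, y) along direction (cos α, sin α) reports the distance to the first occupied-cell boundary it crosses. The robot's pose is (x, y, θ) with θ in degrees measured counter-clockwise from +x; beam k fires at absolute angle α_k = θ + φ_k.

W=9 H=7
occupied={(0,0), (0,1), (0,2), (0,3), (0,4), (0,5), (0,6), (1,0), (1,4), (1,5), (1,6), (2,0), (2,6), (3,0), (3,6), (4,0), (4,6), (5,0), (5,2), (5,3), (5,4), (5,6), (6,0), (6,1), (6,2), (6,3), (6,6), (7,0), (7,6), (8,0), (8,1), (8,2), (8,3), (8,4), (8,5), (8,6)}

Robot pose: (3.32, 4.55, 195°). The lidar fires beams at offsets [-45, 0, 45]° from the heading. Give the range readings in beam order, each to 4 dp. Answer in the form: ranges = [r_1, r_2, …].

beam 1: φ=-45°, α=150°
  d=(-0.8660,0.5000)  start (3,4)  tX=0.3695 tY=0.9000  stride 1/|dx|=1.1547 1/|dy|=2.0000
    cross x-line → (2,4), t=0.3695
    cross y-line → (2,5), t=0.9000
    cross x-line → (1,5), t=1.5242 (wall)
  → r_1 = 1.5242
beam 2: φ=0°, α=195°
  d=(-0.9659,-0.2588)  start (3,4)  tX=0.3313 tY=2.1250  stride 1/|dx|=1.0353 1/|dy|=3.8637
    cross x-line → (2,4), t=0.3313
    cross x-line → (1,4), t=1.3666 (wall)
  → r_2 = 1.3666
beam 3: φ=45°, α=240°
  d=(-0.5000,-0.8660)  start (3,4)  tX=0.6400 tY=0.6351  stride 1/|dx|=2.0000 1/|dy|=1.1547
    cross y-line → (3,3), t=0.6351
    cross x-line → (2,3), t=0.6400
    cross y-line → (2,2), t=1.7898
    cross x-line → (1,2), t=2.6400
    cross y-line → (1,1), t=2.9445
    cross y-line → (1,0), t=4.0992 (wall)
  → r_3 = 4.0992

ranges = [1.5242, 1.3666, 4.0992]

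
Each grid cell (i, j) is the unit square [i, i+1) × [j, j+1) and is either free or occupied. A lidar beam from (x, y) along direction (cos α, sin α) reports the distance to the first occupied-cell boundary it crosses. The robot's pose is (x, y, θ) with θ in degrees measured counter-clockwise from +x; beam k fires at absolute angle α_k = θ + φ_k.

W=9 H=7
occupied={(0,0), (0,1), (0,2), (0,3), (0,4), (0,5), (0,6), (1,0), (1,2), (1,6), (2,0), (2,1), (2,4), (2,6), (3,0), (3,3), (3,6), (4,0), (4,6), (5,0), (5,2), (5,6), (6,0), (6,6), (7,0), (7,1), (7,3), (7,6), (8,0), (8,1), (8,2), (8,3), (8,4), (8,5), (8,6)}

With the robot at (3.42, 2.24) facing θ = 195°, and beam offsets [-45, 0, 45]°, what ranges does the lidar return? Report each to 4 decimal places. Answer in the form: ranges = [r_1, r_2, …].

ranges = [2.7944, 0.9273, 0.8400]

beam 1: φ=-45°, α=150°
  cosα=-0.8660 sinα=0.5000 | (3,2) | tMaxX 0.4850 tMaxY 1.5200 | tΔX 1.1547 tΔY 2.0000
    t=0.4850 [x] (2,2)
    t=1.5200 [y] (2,3)
    t=1.6397 [x] (1,3)
    t=2.7944 [x] (0,3) — stop
  → r_1 = 2.7944
beam 2: φ=0°, α=195°
  cosα=-0.9659 sinα=-0.2588 | (3,2) | tMaxX 0.4348 tMaxY 0.9273 | tΔX 1.0353 tΔY 3.8637
    t=0.4348 [x] (2,2)
    t=0.9273 [y] (2,1) — stop
  → r_2 = 0.9273
beam 3: φ=45°, α=240°
  cosα=-0.5000 sinα=-0.8660 | (3,2) | tMaxX 0.8400 tMaxY 0.2771 | tΔX 2.0000 tΔY 1.1547
    t=0.2771 [y] (3,1)
    t=0.8400 [x] (2,1) — stop
  → r_3 = 0.8400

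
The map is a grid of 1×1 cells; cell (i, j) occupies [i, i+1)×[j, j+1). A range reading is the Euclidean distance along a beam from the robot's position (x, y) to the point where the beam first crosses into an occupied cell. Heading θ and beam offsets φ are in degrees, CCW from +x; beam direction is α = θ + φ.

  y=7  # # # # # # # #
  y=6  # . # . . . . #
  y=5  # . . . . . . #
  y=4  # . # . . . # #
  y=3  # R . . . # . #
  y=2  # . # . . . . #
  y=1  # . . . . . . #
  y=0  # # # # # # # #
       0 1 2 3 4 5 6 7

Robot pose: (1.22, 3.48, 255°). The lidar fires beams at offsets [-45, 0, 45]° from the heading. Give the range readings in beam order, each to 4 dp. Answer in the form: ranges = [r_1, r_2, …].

ranges = [0.2540, 0.8500, 1.5600]

beam 1: φ=-45°, α=210°
  dir = (cos 210°, sin 210°) = (-0.8660, -0.5000); from cell (1,3)
  next x-line at t=0.2540, next y-line at t=0.9600; Δt_x=1.1547, Δt_y=2.0000
    x: enter (0,3) at t=0.2540 ← occupied
  → r_1 = 0.2540
beam 2: φ=0°, α=255°
  dir = (cos 255°, sin 255°) = (-0.2588, -0.9659); from cell (1,3)
  next x-line at t=0.8500, next y-line at t=0.4969; Δt_x=3.8637, Δt_y=1.0353
    y: enter (1,2) at t=0.4969
    x: enter (0,2) at t=0.8500 ← occupied
  → r_2 = 0.8500
beam 3: φ=45°, α=300°
  dir = (cos 300°, sin 300°) = (0.5000, -0.8660); from cell (1,3)
  next x-line at t=1.5600, next y-line at t=0.5543; Δt_x=2.0000, Δt_y=1.1547
    y: enter (1,2) at t=0.5543
    x: enter (2,2) at t=1.5600 ← occupied
  → r_3 = 1.5600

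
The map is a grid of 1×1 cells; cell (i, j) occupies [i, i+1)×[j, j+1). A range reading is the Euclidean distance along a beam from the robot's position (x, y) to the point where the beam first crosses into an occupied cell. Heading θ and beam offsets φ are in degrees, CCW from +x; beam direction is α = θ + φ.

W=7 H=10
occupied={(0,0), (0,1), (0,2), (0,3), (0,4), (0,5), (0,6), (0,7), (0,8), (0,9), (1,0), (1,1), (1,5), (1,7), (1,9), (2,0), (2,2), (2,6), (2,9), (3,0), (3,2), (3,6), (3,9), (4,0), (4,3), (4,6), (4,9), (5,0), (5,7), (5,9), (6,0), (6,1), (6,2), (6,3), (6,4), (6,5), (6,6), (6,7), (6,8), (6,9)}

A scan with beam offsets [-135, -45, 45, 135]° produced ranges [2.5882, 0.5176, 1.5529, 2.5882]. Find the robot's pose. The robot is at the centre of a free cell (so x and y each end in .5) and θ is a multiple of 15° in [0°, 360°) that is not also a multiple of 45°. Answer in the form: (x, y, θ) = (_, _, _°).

The pose lattice has 30·16 = 480 candidates. Test each by forward raycasting.
  (2.5, 1.5, 105°): beam 1 = 1.0000 ≠ 2.5882 ✗
  (1.5, 8.5, 330°): beam 1 = 0.5176 ≠ 2.5882 ✗
  (2.5, 5.5, 105°): beam 1 = 4.0415 ≠ 2.5882 ✗
  (4.5, 4.5, 345°): beam 1 = 4.0415 ≠ 2.5882 ✗
  …
  (3.5, 5.5, 120°): r_1=2.5882, r_2=0.5176, r_3=1.5529, r_4=2.5882 — all match ✓
Unique over the lattice → pose = (3.5, 5.5, 120°).

(x, y, θ) = (3.5, 5.5, 120°)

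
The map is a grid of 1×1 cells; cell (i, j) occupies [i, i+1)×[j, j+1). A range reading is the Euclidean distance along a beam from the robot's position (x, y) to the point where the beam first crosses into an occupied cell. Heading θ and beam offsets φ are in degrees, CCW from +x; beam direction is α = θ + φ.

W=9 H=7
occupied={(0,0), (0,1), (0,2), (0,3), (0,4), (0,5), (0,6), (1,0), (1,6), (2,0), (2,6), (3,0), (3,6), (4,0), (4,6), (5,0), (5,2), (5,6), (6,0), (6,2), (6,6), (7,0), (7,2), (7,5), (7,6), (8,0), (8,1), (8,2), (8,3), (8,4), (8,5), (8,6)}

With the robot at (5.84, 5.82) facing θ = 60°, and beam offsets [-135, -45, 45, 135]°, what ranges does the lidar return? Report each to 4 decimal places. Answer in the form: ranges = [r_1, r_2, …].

beam 1: φ=-135°, α=285°
  dir = (cos 285°, sin 285°) = (0.2588, -0.9659); from cell (5,5)
  next x-line at t=0.6182, next y-line at t=0.8489; Δt_x=3.8637, Δt_y=1.0353
    x: enter (6,5) at t=0.6182
    y: enter (6,4) at t=0.8489
    y: enter (6,3) at t=1.8842
    y: enter (6,2) at t=2.9195 ← occupied
  → r_1 = 2.9195
beam 2: φ=-45°, α=15°
  dir = (cos 15°, sin 15°) = (0.9659, 0.2588); from cell (5,5)
  next x-line at t=0.1656, next y-line at t=0.6955; Δt_x=1.0353, Δt_y=3.8637
    x: enter (6,5) at t=0.1656
    y: enter (6,6) at t=0.6955 ← occupied
  → r_2 = 0.6955
beam 3: φ=45°, α=105°
  dir = (cos 105°, sin 105°) = (-0.2588, 0.9659); from cell (5,5)
  next x-line at t=3.2455, next y-line at t=0.1863; Δt_x=3.8637, Δt_y=1.0353
    y: enter (5,6) at t=0.1863 ← occupied
  → r_3 = 0.1863
beam 4: φ=135°, α=195°
  dir = (cos 195°, sin 195°) = (-0.9659, -0.2588); from cell (5,5)
  next x-line at t=0.8696, next y-line at t=3.1682; Δt_x=1.0353, Δt_y=3.8637
    x: enter (4,5) at t=0.8696
    x: enter (3,5) at t=1.9049
    x: enter (2,5) at t=2.9402
    y: enter (2,4) at t=3.1682
    x: enter (1,4) at t=3.9755
    x: enter (0,4) at t=5.0107 ← occupied
  → r_4 = 5.0107

ranges = [2.9195, 0.6955, 0.1863, 5.0107]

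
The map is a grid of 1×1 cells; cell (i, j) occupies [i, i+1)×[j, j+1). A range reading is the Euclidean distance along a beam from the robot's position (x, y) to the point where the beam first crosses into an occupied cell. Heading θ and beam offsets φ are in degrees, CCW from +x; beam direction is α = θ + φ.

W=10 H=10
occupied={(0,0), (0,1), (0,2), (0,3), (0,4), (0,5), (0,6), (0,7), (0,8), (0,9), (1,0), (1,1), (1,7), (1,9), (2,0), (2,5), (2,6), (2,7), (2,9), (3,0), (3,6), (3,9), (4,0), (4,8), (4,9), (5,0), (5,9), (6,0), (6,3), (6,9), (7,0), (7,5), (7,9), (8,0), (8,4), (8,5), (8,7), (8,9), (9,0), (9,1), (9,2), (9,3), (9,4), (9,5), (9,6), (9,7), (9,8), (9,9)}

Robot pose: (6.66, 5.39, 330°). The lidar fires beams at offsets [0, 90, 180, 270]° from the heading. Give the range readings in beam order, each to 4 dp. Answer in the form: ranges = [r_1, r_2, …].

ranges = [0.3926, 0.6800, 3.0715, 5.0691]

beam 1: φ=0°, α=330°
  dir = (cos 330°, sin 330°) = (0.8660, -0.5000); from cell (6,5)
  next x-line at t=0.3926, next y-line at t=0.7800; Δt_x=1.1547, Δt_y=2.0000
    x: enter (7,5) at t=0.3926 ← occupied
  → r_1 = 0.3926
beam 2: φ=90°, α=60°
  dir = (cos 60°, sin 60°) = (0.5000, 0.8660); from cell (6,5)
  next x-line at t=0.6800, next y-line at t=0.7044; Δt_x=2.0000, Δt_y=1.1547
    x: enter (7,5) at t=0.6800 ← occupied
  → r_2 = 0.6800
beam 3: φ=180°, α=150°
  dir = (cos 150°, sin 150°) = (-0.8660, 0.5000); from cell (6,5)
  next x-line at t=0.7621, next y-line at t=1.2200; Δt_x=1.1547, Δt_y=2.0000
    x: enter (5,5) at t=0.7621
    y: enter (5,6) at t=1.2200
    x: enter (4,6) at t=1.9168
    x: enter (3,6) at t=3.0715 ← occupied
  → r_3 = 3.0715
beam 4: φ=270°, α=240°
  dir = (cos 240°, sin 240°) = (-0.5000, -0.8660); from cell (6,5)
  next x-line at t=1.3200, next y-line at t=0.4503; Δt_x=2.0000, Δt_y=1.1547
    y: enter (6,4) at t=0.4503
    x: enter (5,4) at t=1.3200
    y: enter (5,3) at t=1.6050
    y: enter (5,2) at t=2.7597
    x: enter (4,2) at t=3.3200
    y: enter (4,1) at t=3.9144
    y: enter (4,0) at t=5.0691 ← occupied
  → r_4 = 5.0691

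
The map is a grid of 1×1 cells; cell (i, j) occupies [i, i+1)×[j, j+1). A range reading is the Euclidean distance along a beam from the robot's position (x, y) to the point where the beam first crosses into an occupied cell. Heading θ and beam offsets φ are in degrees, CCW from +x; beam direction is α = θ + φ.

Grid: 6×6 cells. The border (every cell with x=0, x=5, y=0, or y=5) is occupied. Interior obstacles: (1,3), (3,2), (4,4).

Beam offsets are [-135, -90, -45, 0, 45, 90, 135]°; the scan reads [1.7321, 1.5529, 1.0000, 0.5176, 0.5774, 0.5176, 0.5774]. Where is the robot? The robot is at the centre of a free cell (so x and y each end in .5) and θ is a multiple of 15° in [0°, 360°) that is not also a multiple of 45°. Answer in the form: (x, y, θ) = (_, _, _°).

Enumerate (i+0.5, j+0.5, θ) over the 13 free cells and 16 admissible headings. For each, cast all 7 beams and compare to the given ranges.
  (4.5, 1.5, 105°): beam 1 = 0.5774 ≠ 1.7321 ✗
  (1.5, 2.5, 105°): beam 1 = 3.0000 ≠ 1.7321 ✗
  (4.5, 3.5, 75°): beam 1 = 1.0000 ≠ 1.7321 ✗
  (2.5, 4.5, 210°): beam 1 = 0.5176 ≠ 1.7321 ✗
  (3.5, 4.5, 255°): beam 1 = 0.5774 ≠ 1.7321 ✗
  …
  (1.5, 1.5, 165°): r_1=1.7321, r_2=1.5529, r_3=1.0000, r_4=0.5176, r_5=0.5774, r_6=0.5176, r_7=0.5774 — all match ✓
No second candidate reproduces the full scan.

(x, y, θ) = (1.5, 1.5, 165°)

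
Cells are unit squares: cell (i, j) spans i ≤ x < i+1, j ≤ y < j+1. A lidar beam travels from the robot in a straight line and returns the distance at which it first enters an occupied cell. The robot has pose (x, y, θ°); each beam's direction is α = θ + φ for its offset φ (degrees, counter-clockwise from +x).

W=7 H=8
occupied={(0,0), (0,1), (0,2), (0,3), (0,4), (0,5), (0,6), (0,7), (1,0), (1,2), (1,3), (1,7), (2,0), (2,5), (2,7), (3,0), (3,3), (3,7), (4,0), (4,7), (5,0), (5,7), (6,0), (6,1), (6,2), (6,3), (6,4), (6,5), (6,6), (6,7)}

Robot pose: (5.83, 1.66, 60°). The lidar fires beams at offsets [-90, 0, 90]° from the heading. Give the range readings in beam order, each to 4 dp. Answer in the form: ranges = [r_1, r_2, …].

beam 1: φ=-90°, α=330°
  direction (0.8660, -0.5000); cell (5,1); t to first gridline: x 0.1963, y 1.3200 (then +1.1547 / +2.0000)
    (6,1) via x @ 0.1963  # hit
  → r_1 = 0.1963
beam 2: φ=0°, α=60°
  direction (0.5000, 0.8660); cell (5,1); t to first gridline: x 0.3400, y 0.3926 (then +2.0000 / +1.1547)
    (6,1) via x @ 0.3400  # hit
  → r_2 = 0.3400
beam 3: φ=90°, α=150°
  direction (-0.8660, 0.5000); cell (5,1); t to first gridline: x 0.9584, y 0.6800 (then +1.1547 / +2.0000)
    (5,2) via y @ 0.6800
    (4,2) via x @ 0.9584
    (3,2) via x @ 2.1131
    (3,3) via y @ 2.6800  # hit
  → r_3 = 2.6800

ranges = [0.1963, 0.3400, 2.6800]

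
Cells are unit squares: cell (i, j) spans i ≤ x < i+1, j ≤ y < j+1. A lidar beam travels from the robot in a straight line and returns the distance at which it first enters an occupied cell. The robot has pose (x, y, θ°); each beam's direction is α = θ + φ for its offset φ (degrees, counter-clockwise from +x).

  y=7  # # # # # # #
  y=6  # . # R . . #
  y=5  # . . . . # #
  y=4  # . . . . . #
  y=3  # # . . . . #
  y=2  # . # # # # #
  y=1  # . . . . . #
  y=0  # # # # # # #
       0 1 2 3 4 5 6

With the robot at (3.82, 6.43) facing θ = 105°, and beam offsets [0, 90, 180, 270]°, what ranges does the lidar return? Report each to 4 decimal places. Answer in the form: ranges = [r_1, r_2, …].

ranges = [0.5901, 0.8489, 3.5510, 2.2023]

beam 1: φ=0°, α=105°
  cosα=-0.2588 sinα=0.9659 | (3,6) | tMaxX 3.1682 tMaxY 0.5901 | tΔX 3.8637 tΔY 1.0353
    t=0.5901 [y] (3,7) — stop
  → r_1 = 0.5901
beam 2: φ=90°, α=195°
  cosα=-0.9659 sinα=-0.2588 | (3,6) | tMaxX 0.8489 tMaxY 1.6614 | tΔX 1.0353 tΔY 3.8637
    t=0.8489 [x] (2,6) — stop
  → r_2 = 0.8489
beam 3: φ=180°, α=285°
  cosα=0.2588 sinα=-0.9659 | (3,6) | tMaxX 0.6955 tMaxY 0.4452 | tΔX 3.8637 tΔY 1.0353
    t=0.4452 [y] (3,5)
    t=0.6955 [x] (4,5)
    t=1.4804 [y] (4,4)
    t=2.5157 [y] (4,3)
    t=3.5510 [y] (4,2) — stop
  → r_3 = 3.5510
beam 4: φ=270°, α=15°
  cosα=0.9659 sinα=0.2588 | (3,6) | tMaxX 0.1863 tMaxY 2.2023 | tΔX 1.0353 tΔY 3.8637
    t=0.1863 [x] (4,6)
    t=1.2216 [x] (5,6)
    t=2.2023 [y] (5,7) — stop
  → r_4 = 2.2023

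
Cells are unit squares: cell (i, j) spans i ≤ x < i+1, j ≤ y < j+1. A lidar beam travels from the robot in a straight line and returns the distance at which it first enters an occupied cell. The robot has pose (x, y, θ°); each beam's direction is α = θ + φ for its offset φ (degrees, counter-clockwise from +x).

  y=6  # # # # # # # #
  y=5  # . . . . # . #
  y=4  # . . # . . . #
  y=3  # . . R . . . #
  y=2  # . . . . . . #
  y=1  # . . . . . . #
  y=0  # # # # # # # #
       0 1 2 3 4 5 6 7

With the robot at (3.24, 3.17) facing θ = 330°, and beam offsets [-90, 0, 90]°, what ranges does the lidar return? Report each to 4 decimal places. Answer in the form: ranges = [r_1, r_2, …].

beam 1: φ=-90°, α=240°
  dir = (cos 240°, sin 240°) = (-0.5000, -0.8660); from cell (3,3)
  next x-line at t=0.4800, next y-line at t=0.1963; Δt_x=2.0000, Δt_y=1.1547
    y: enter (3,2) at t=0.1963
    x: enter (2,2) at t=0.4800
    y: enter (2,1) at t=1.3510
    x: enter (1,1) at t=2.4800
    y: enter (1,0) at t=2.5057 ← occupied
  → r_1 = 2.5057
beam 2: φ=0°, α=330°
  dir = (cos 330°, sin 330°) = (0.8660, -0.5000); from cell (3,3)
  next x-line at t=0.8776, next y-line at t=0.3400; Δt_x=1.1547, Δt_y=2.0000
    y: enter (3,2) at t=0.3400
    x: enter (4,2) at t=0.8776
    x: enter (5,2) at t=2.0323
    y: enter (5,1) at t=2.3400
    x: enter (6,1) at t=3.1870
    y: enter (6,0) at t=4.3400 ← occupied
  → r_2 = 4.3400
beam 3: φ=90°, α=60°
  dir = (cos 60°, sin 60°) = (0.5000, 0.8660); from cell (3,3)
  next x-line at t=1.5200, next y-line at t=0.9584; Δt_x=2.0000, Δt_y=1.1547
    y: enter (3,4) at t=0.9584 ← occupied
  → r_3 = 0.9584

ranges = [2.5057, 4.3400, 0.9584]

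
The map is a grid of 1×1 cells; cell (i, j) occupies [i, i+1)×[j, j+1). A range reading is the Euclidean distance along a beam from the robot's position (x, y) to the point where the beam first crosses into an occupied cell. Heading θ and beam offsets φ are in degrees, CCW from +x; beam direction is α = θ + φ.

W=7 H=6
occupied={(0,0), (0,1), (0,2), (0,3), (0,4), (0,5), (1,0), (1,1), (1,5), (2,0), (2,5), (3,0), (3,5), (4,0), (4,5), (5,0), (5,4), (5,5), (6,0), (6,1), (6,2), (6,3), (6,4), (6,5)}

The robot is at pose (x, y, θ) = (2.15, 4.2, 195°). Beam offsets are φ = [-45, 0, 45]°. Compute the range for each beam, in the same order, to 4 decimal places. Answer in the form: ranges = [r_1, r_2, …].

beam 1: φ=-45°, α=150°
  direction (-0.8660, 0.5000); cell (2,4); t to first gridline: x 0.1732, y 1.6000 (then +1.1547 / +2.0000)
    (1,4) via x @ 0.1732
    (0,4) via x @ 1.3279  # hit
  → r_1 = 1.3279
beam 2: φ=0°, α=195°
  direction (-0.9659, -0.2588); cell (2,4); t to first gridline: x 0.1553, y 0.7727 (then +1.0353 / +3.8637)
    (1,4) via x @ 0.1553
    (1,3) via y @ 0.7727
    (0,3) via x @ 1.1906  # hit
  → r_2 = 1.1906
beam 3: φ=45°, α=240°
  direction (-0.5000, -0.8660); cell (2,4); t to first gridline: x 0.3000, y 0.2309 (then +2.0000 / +1.1547)
    (2,3) via y @ 0.2309
    (1,3) via x @ 0.3000
    (1,2) via y @ 1.3856
    (0,2) via x @ 2.3000  # hit
  → r_3 = 2.3000

ranges = [1.3279, 1.1906, 2.3000]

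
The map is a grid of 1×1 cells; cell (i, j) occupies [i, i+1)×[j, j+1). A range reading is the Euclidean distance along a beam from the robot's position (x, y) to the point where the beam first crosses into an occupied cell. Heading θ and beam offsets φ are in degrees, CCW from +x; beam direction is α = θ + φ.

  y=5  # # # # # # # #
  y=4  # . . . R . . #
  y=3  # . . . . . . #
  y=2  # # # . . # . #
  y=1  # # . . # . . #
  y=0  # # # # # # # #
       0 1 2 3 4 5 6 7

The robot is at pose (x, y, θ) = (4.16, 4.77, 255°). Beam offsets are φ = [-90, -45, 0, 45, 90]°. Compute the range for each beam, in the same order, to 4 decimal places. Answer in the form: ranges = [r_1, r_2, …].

beam 1: φ=-90°, α=165°
  cosα=-0.9659 sinα=0.2588 | (4,4) | tMaxX 0.1656 tMaxY 0.8887 | tΔX 1.0353 tΔY 3.8637
    t=0.1656 [x] (3,4)
    t=0.8887 [y] (3,5) — stop
  → r_1 = 0.8887
beam 2: φ=-45°, α=210°
  cosα=-0.8660 sinα=-0.5000 | (4,4) | tMaxX 0.1848 tMaxY 1.5400 | tΔX 1.1547 tΔY 2.0000
    t=0.1848 [x] (3,4)
    t=1.3395 [x] (2,4)
    t=1.5400 [y] (2,3)
    t=2.4942 [x] (1,3)
    t=3.5400 [y] (1,2) — stop
  → r_2 = 3.5400
beam 3: φ=0°, α=255°
  cosα=-0.2588 sinα=-0.9659 | (4,4) | tMaxX 0.6182 tMaxY 0.7972 | tΔX 3.8637 tΔY 1.0353
    t=0.6182 [x] (3,4)
    t=0.7972 [y] (3,3)
    t=1.8324 [y] (3,2)
    t=2.8677 [y] (3,1)
    t=3.9030 [y] (3,0) — stop
  → r_3 = 3.9030
beam 4: φ=45°, α=300°
  cosα=0.5000 sinα=-0.8660 | (4,4) | tMaxX 1.6800 tMaxY 0.8891 | tΔX 2.0000 tΔY 1.1547
    t=0.8891 [y] (4,3)
    t=1.6800 [x] (5,3)
    t=2.0438 [y] (5,2) — stop
  → r_4 = 2.0438
beam 5: φ=90°, α=345°
  cosα=0.9659 sinα=-0.2588 | (4,4) | tMaxX 0.8696 tMaxY 2.9751 | tΔX 1.0353 tΔY 3.8637
    t=0.8696 [x] (5,4)
    t=1.9049 [x] (6,4)
    t=2.9402 [x] (7,4) — stop
  → r_5 = 2.9402

ranges = [0.8887, 3.5400, 3.9030, 2.0438, 2.9402]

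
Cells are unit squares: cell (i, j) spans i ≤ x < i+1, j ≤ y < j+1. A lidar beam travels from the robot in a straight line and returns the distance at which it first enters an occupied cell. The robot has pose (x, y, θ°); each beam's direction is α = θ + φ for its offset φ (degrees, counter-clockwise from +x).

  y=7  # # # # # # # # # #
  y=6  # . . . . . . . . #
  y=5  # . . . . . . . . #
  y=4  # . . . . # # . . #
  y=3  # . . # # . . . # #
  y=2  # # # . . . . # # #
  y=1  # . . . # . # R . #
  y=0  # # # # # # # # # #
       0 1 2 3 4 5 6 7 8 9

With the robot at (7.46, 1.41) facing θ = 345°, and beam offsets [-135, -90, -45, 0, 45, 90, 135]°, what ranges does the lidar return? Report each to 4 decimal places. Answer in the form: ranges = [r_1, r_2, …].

ranges = [0.5312, 0.4245, 0.4734, 1.5841, 1.1800, 0.6108, 0.6813]

beam 1: φ=-135°, α=210°
  direction (-0.8660, -0.5000); cell (7,1); t to first gridline: x 0.5312, y 0.8200 (then +1.1547 / +2.0000)
    (6,1) via x @ 0.5312  # hit
  → r_1 = 0.5312
beam 2: φ=-90°, α=255°
  direction (-0.2588, -0.9659); cell (7,1); t to first gridline: x 1.7773, y 0.4245 (then +3.8637 / +1.0353)
    (7,0) via y @ 0.4245  # hit
  → r_2 = 0.4245
beam 3: φ=-45°, α=300°
  direction (0.5000, -0.8660); cell (7,1); t to first gridline: x 1.0800, y 0.4734 (then +2.0000 / +1.1547)
    (7,0) via y @ 0.4734  # hit
  → r_3 = 0.4734
beam 4: φ=0°, α=345°
  direction (0.9659, -0.2588); cell (7,1); t to first gridline: x 0.5590, y 1.5841 (then +1.0353 / +3.8637)
    (8,1) via x @ 0.5590
    (8,0) via y @ 1.5841  # hit
  → r_4 = 1.5841
beam 5: φ=45°, α=30°
  direction (0.8660, 0.5000); cell (7,1); t to first gridline: x 0.6235, y 1.1800 (then +1.1547 / +2.0000)
    (8,1) via x @ 0.6235
    (8,2) via y @ 1.1800  # hit
  → r_5 = 1.1800
beam 6: φ=90°, α=75°
  direction (0.2588, 0.9659); cell (7,1); t to first gridline: x 2.0864, y 0.6108 (then +3.8637 / +1.0353)
    (7,2) via y @ 0.6108  # hit
  → r_6 = 0.6108
beam 7: φ=135°, α=120°
  direction (-0.5000, 0.8660); cell (7,1); t to first gridline: x 0.9200, y 0.6813 (then +2.0000 / +1.1547)
    (7,2) via y @ 0.6813  # hit
  → r_7 = 0.6813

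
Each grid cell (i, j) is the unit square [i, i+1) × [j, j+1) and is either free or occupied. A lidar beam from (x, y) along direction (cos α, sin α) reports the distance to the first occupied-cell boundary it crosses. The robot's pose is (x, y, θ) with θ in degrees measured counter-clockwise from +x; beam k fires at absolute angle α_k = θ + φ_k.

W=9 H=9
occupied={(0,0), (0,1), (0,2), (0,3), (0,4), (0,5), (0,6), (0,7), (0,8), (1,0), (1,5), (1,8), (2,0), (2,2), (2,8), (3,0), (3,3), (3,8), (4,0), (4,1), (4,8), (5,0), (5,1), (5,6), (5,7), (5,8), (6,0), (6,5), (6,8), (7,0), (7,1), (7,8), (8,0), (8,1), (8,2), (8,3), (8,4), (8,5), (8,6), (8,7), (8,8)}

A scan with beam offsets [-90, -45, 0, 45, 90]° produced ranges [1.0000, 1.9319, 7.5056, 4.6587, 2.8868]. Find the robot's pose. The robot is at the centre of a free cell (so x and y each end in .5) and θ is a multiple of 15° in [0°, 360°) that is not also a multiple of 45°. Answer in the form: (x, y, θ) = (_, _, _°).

(x, y, θ) = (7.5, 3.5, 150°)

The pose lattice has 40·16 = 640 candidates. Test each by forward raycasting.
  (7.5, 3.5, 345°): beam 1 = 1.5529 ≠ 1.0000 ✗
  (3.5, 4.5, 15°): beam 1 = 0.5176 ≠ 1.0000 ✗
  (4.5, 2.5, 165°): beam 1 = 3.6235 ≠ 1.0000 ✗
  (5.5, 3.5, 30°): beam 1 = 2.8868 ≠ 1.0000 ✗
  …
  (7.5, 3.5, 150°): r_1=1.0000, r_2=1.9319, r_3=7.5056, r_4=4.6587, r_5=2.8868 — all match ✓
Unique over the lattice → pose = (7.5, 3.5, 150°).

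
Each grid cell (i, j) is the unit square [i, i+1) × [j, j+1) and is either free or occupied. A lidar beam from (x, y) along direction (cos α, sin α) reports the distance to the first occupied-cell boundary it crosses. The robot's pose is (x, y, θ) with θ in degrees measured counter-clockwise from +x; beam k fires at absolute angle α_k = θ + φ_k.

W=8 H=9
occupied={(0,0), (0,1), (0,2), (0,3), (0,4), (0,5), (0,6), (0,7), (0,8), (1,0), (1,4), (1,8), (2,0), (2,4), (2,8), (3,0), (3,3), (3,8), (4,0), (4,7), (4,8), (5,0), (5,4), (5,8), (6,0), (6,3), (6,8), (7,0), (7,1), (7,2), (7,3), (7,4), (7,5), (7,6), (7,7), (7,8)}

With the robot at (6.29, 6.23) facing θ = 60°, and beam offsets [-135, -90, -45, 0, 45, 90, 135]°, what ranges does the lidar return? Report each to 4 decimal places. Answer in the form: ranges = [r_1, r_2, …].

beam 1: φ=-135°, α=285°
  d=(0.2588,-0.9659)  start (6,6)  tX=2.7432 tY=0.2381  stride 1/|dx|=3.8637 1/|dy|=1.0353
    cross y-line → (6,5), t=0.2381
    cross y-line → (6,4), t=1.2734
    cross y-line → (6,3), t=2.3087 (wall)
  → r_1 = 2.3087
beam 2: φ=-90°, α=330°
  d=(0.8660,-0.5000)  start (6,6)  tX=0.8198 tY=0.4600  stride 1/|dx|=1.1547 1/|dy|=2.0000
    cross y-line → (6,5), t=0.4600
    cross x-line → (7,5), t=0.8198 (wall)
  → r_2 = 0.8198
beam 3: φ=-45°, α=15°
  d=(0.9659,0.2588)  start (6,6)  tX=0.7350 tY=2.9751  stride 1/|dx|=1.0353 1/|dy|=3.8637
    cross x-line → (7,6), t=0.7350 (wall)
  → r_3 = 0.7350
beam 4: φ=0°, α=60°
  d=(0.5000,0.8660)  start (6,6)  tX=1.4200 tY=0.8891  stride 1/|dx|=2.0000 1/|dy|=1.1547
    cross y-line → (6,7), t=0.8891
    cross x-line → (7,7), t=1.4200 (wall)
  → r_4 = 1.4200
beam 5: φ=45°, α=105°
  d=(-0.2588,0.9659)  start (6,6)  tX=1.1205 tY=0.7972  stride 1/|dx|=3.8637 1/|dy|=1.0353
    cross y-line → (6,7), t=0.7972
    cross x-line → (5,7), t=1.1205
    cross y-line → (5,8), t=1.8324 (wall)
  → r_5 = 1.8324
beam 6: φ=90°, α=150°
  d=(-0.8660,0.5000)  start (6,6)  tX=0.3349 tY=1.5400  stride 1/|dx|=1.1547 1/|dy|=2.0000
    cross x-line → (5,6), t=0.3349
    cross x-line → (4,6), t=1.4896
    cross y-line → (4,7), t=1.5400 (wall)
  → r_6 = 1.5400
beam 7: φ=135°, α=195°
  d=(-0.9659,-0.2588)  start (6,6)  tX=0.3002 tY=0.8887  stride 1/|dx|=1.0353 1/|dy|=3.8637
    cross x-line → (5,6), t=0.3002
    cross y-line → (5,5), t=0.8887
    cross x-line → (4,5), t=1.3355
    cross x-line → (3,5), t=2.3708
    cross x-line → (2,5), t=3.4061
    cross x-line → (1,5), t=4.4413
    cross y-line → (1,4), t=4.7524 (wall)
  → r_7 = 4.7524

ranges = [2.3087, 0.8198, 0.7350, 1.4200, 1.8324, 1.5400, 4.7524]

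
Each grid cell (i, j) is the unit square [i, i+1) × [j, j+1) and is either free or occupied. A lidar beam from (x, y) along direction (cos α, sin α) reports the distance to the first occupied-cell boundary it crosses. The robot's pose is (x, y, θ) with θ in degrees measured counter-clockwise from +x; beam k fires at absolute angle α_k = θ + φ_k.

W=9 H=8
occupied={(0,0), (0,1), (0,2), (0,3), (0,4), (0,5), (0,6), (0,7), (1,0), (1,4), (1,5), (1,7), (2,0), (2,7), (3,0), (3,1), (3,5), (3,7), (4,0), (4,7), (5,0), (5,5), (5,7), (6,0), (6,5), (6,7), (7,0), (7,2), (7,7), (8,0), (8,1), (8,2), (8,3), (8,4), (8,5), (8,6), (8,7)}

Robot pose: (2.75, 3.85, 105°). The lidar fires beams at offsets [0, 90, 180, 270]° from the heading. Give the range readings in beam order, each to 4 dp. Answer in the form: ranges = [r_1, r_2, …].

ranges = [3.2611, 1.8117, 1.9153, 5.4352]

beam 1: φ=0°, α=105°
  d=(-0.2588,0.9659)  start (2,3)  tX=2.8978 tY=0.1553  stride 1/|dx|=3.8637 1/|dy|=1.0353
    cross y-line → (2,4), t=0.1553
    cross y-line → (2,5), t=1.1906
    cross y-line → (2,6), t=2.2258
    cross x-line → (1,6), t=2.8978
    cross y-line → (1,7), t=3.2611 (wall)
  → r_1 = 3.2611
beam 2: φ=90°, α=195°
  d=(-0.9659,-0.2588)  start (2,3)  tX=0.7765 tY=3.2841  stride 1/|dx|=1.0353 1/|dy|=3.8637
    cross x-line → (1,3), t=0.7765
    cross x-line → (0,3), t=1.8117 (wall)
  → r_2 = 1.8117
beam 3: φ=180°, α=285°
  d=(0.2588,-0.9659)  start (2,3)  tX=0.9659 tY=0.8800  stride 1/|dx|=3.8637 1/|dy|=1.0353
    cross y-line → (2,2), t=0.8800
    cross x-line → (3,2), t=0.9659
    cross y-line → (3,1), t=1.9153 (wall)
  → r_3 = 1.9153
beam 4: φ=270°, α=15°
  d=(0.9659,0.2588)  start (2,3)  tX=0.2588 tY=0.5796  stride 1/|dx|=1.0353 1/|dy|=3.8637
    cross x-line → (3,3), t=0.2588
    cross y-line → (3,4), t=0.5796
    cross x-line → (4,4), t=1.2941
    cross x-line → (5,4), t=2.3294
    cross x-line → (6,4), t=3.3646
    cross x-line → (7,4), t=4.3999
    cross y-line → (7,5), t=4.4433
    cross x-line → (8,5), t=5.4352 (wall)
  → r_4 = 5.4352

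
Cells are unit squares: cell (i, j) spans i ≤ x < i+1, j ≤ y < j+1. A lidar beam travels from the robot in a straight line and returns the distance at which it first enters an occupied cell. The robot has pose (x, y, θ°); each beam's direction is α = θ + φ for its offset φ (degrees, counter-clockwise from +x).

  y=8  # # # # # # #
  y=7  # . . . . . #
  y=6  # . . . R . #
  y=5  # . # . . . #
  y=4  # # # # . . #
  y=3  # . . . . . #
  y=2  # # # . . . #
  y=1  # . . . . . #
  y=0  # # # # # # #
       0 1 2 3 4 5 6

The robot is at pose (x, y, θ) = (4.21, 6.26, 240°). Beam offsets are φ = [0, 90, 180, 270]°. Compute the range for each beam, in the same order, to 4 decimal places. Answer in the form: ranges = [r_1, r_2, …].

beam 1: φ=0°, α=240°
  d=(-0.5000,-0.8660)  start (4,6)  tX=0.4200 tY=0.3002  stride 1/|dx|=2.0000 1/|dy|=1.1547
    cross y-line → (4,5), t=0.3002
    cross x-line → (3,5), t=0.4200
    cross y-line → (3,4), t=1.4549 (wall)
  → r_1 = 1.4549
beam 2: φ=90°, α=330°
  d=(0.8660,-0.5000)  start (4,6)  tX=0.9122 tY=0.5200  stride 1/|dx|=1.1547 1/|dy|=2.0000
    cross y-line → (4,5), t=0.5200
    cross x-line → (5,5), t=0.9122
    cross x-line → (6,5), t=2.0669 (wall)
  → r_2 = 2.0669
beam 3: φ=180°, α=60°
  d=(0.5000,0.8660)  start (4,6)  tX=1.5800 tY=0.8545  stride 1/|dx|=2.0000 1/|dy|=1.1547
    cross y-line → (4,7), t=0.8545
    cross x-line → (5,7), t=1.5800
    cross y-line → (5,8), t=2.0092 (wall)
  → r_3 = 2.0092
beam 4: φ=270°, α=150°
  d=(-0.8660,0.5000)  start (4,6)  tX=0.2425 tY=1.4800  stride 1/|dx|=1.1547 1/|dy|=2.0000
    cross x-line → (3,6), t=0.2425
    cross x-line → (2,6), t=1.3972
    cross y-line → (2,7), t=1.4800
    cross x-line → (1,7), t=2.5519
    cross y-line → (1,8), t=3.4800 (wall)
  → r_4 = 3.4800

ranges = [1.4549, 2.0669, 2.0092, 3.4800]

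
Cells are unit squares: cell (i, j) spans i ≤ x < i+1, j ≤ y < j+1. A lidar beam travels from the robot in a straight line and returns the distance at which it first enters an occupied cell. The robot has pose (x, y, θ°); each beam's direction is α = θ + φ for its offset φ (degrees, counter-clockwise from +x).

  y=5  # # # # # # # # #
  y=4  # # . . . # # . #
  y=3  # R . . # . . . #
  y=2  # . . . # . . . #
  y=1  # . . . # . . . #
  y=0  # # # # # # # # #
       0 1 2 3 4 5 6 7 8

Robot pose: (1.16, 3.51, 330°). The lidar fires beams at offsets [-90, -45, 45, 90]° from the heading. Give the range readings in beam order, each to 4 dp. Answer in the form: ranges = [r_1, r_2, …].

ranges = [0.3200, 2.5985, 3.9755, 0.5658]

beam 1: φ=-90°, α=240°
  dir = (cos 240°, sin 240°) = (-0.5000, -0.8660); from cell (1,3)
  next x-line at t=0.3200, next y-line at t=0.5889; Δt_x=2.0000, Δt_y=1.1547
    x: enter (0,3) at t=0.3200 ← occupied
  → r_1 = 0.3200
beam 2: φ=-45°, α=285°
  dir = (cos 285°, sin 285°) = (0.2588, -0.9659); from cell (1,3)
  next x-line at t=3.2455, next y-line at t=0.5280; Δt_x=3.8637, Δt_y=1.0353
    y: enter (1,2) at t=0.5280
    y: enter (1,1) at t=1.5633
    y: enter (1,0) at t=2.5985 ← occupied
  → r_2 = 2.5985
beam 3: φ=45°, α=15°
  dir = (cos 15°, sin 15°) = (0.9659, 0.2588); from cell (1,3)
  next x-line at t=0.8696, next y-line at t=1.8932; Δt_x=1.0353, Δt_y=3.8637
    x: enter (2,3) at t=0.8696
    y: enter (2,4) at t=1.8932
    x: enter (3,4) at t=1.9049
    x: enter (4,4) at t=2.9402
    x: enter (5,4) at t=3.9755 ← occupied
  → r_3 = 3.9755
beam 4: φ=90°, α=60°
  dir = (cos 60°, sin 60°) = (0.5000, 0.8660); from cell (1,3)
  next x-line at t=1.6800, next y-line at t=0.5658; Δt_x=2.0000, Δt_y=1.1547
    y: enter (1,4) at t=0.5658 ← occupied
  → r_4 = 0.5658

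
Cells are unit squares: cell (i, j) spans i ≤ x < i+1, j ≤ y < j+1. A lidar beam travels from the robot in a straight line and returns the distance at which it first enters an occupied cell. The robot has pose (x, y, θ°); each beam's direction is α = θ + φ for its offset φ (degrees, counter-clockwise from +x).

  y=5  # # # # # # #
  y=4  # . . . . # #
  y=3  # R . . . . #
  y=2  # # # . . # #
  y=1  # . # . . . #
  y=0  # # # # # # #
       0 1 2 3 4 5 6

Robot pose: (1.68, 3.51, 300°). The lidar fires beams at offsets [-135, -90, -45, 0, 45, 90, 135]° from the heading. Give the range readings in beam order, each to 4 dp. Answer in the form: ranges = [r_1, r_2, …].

beam 1: φ=-135°, α=165°
  dir = (cos 165°, sin 165°) = (-0.9659, 0.2588); from cell (1,3)
  next x-line at t=0.7040, next y-line at t=1.8932; Δt_x=1.0353, Δt_y=3.8637
    x: enter (0,3) at t=0.7040 ← occupied
  → r_1 = 0.7040
beam 2: φ=-90°, α=210°
  dir = (cos 210°, sin 210°) = (-0.8660, -0.5000); from cell (1,3)
  next x-line at t=0.7852, next y-line at t=1.0200; Δt_x=1.1547, Δt_y=2.0000
    x: enter (0,3) at t=0.7852 ← occupied
  → r_2 = 0.7852
beam 3: φ=-45°, α=255°
  dir = (cos 255°, sin 255°) = (-0.2588, -0.9659); from cell (1,3)
  next x-line at t=2.6273, next y-line at t=0.5280; Δt_x=3.8637, Δt_y=1.0353
    y: enter (1,2) at t=0.5280 ← occupied
  → r_3 = 0.5280
beam 4: φ=0°, α=300°
  dir = (cos 300°, sin 300°) = (0.5000, -0.8660); from cell (1,3)
  next x-line at t=0.6400, next y-line at t=0.5889; Δt_x=2.0000, Δt_y=1.1547
    y: enter (1,2) at t=0.5889 ← occupied
  → r_4 = 0.5889
beam 5: φ=45°, α=345°
  dir = (cos 345°, sin 345°) = (0.9659, -0.2588); from cell (1,3)
  next x-line at t=0.3313, next y-line at t=1.9705; Δt_x=1.0353, Δt_y=3.8637
    x: enter (2,3) at t=0.3313
    x: enter (3,3) at t=1.3666
    y: enter (3,2) at t=1.9705
    x: enter (4,2) at t=2.4018
    x: enter (5,2) at t=3.4371 ← occupied
  → r_5 = 3.4371
beam 6: φ=90°, α=30°
  dir = (cos 30°, sin 30°) = (0.8660, 0.5000); from cell (1,3)
  next x-line at t=0.3695, next y-line at t=0.9800; Δt_x=1.1547, Δt_y=2.0000
    x: enter (2,3) at t=0.3695
    y: enter (2,4) at t=0.9800
    x: enter (3,4) at t=1.5242
    x: enter (4,4) at t=2.6789
    y: enter (4,5) at t=2.9800 ← occupied
  → r_6 = 2.9800
beam 7: φ=135°, α=75°
  dir = (cos 75°, sin 75°) = (0.2588, 0.9659); from cell (1,3)
  next x-line at t=1.2364, next y-line at t=0.5073; Δt_x=3.8637, Δt_y=1.0353
    y: enter (1,4) at t=0.5073
    x: enter (2,4) at t=1.2364
    y: enter (2,5) at t=1.5426 ← occupied
  → r_7 = 1.5426

ranges = [0.7040, 0.7852, 0.5280, 0.5889, 3.4371, 2.9800, 1.5426]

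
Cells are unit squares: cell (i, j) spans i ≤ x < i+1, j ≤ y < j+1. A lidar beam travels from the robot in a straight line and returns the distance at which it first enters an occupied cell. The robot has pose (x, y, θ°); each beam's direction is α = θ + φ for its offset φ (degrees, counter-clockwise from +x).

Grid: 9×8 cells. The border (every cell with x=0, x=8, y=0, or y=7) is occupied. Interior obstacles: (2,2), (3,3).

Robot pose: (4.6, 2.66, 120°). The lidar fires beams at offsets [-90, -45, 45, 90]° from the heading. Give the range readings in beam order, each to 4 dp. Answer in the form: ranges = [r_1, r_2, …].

beam 1: φ=-90°, α=30°
  dir = (cos 30°, sin 30°) = (0.8660, 0.5000); from cell (4,2)
  next x-line at t=0.4619, next y-line at t=0.6800; Δt_x=1.1547, Δt_y=2.0000
    x: enter (5,2) at t=0.4619
    y: enter (5,3) at t=0.6800
    x: enter (6,3) at t=1.6166
    y: enter (6,4) at t=2.6800
    x: enter (7,4) at t=2.7713
    x: enter (8,4) at t=3.9260 ← occupied
  → r_1 = 3.9260
beam 2: φ=-45°, α=75°
  dir = (cos 75°, sin 75°) = (0.2588, 0.9659); from cell (4,2)
  next x-line at t=1.5455, next y-line at t=0.3520; Δt_x=3.8637, Δt_y=1.0353
    y: enter (4,3) at t=0.3520
    y: enter (4,4) at t=1.3873
    x: enter (5,4) at t=1.5455
    y: enter (5,5) at t=2.4225
    y: enter (5,6) at t=3.4578
    y: enter (5,7) at t=4.4931 ← occupied
  → r_2 = 4.4931
beam 3: φ=45°, α=165°
  dir = (cos 165°, sin 165°) = (-0.9659, 0.2588); from cell (4,2)
  next x-line at t=0.6212, next y-line at t=1.3137; Δt_x=1.0353, Δt_y=3.8637
    x: enter (3,2) at t=0.6212
    y: enter (3,3) at t=1.3137 ← occupied
  → r_3 = 1.3137
beam 4: φ=90°, α=210°
  dir = (cos 210°, sin 210°) = (-0.8660, -0.5000); from cell (4,2)
  next x-line at t=0.6928, next y-line at t=1.3200; Δt_x=1.1547, Δt_y=2.0000
    x: enter (3,2) at t=0.6928
    y: enter (3,1) at t=1.3200
    x: enter (2,1) at t=1.8475
    x: enter (1,1) at t=3.0022
    y: enter (1,0) at t=3.3200 ← occupied
  → r_4 = 3.3200

ranges = [3.9260, 4.4931, 1.3137, 3.3200]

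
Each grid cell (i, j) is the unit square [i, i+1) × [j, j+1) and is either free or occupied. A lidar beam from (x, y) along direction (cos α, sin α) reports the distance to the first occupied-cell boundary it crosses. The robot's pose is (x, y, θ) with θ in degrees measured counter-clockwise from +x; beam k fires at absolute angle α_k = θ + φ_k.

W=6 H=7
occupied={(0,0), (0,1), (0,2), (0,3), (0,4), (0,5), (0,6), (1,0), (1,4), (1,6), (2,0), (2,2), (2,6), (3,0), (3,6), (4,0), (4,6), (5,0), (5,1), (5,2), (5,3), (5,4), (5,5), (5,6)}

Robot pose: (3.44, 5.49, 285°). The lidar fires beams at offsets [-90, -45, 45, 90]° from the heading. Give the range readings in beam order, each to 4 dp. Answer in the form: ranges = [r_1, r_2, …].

ranges = [1.8932, 2.8752, 1.8013, 1.6150]

beam 1: φ=-90°, α=195°
  d=(-0.9659,-0.2588)  start (3,5)  tX=0.4555 tY=1.8932  stride 1/|dx|=1.0353 1/|dy|=3.8637
    cross x-line → (2,5), t=0.4555
    cross x-line → (1,5), t=1.4908
    cross y-line → (1,4), t=1.8932 (wall)
  → r_1 = 1.8932
beam 2: φ=-45°, α=240°
  d=(-0.5000,-0.8660)  start (3,5)  tX=0.8800 tY=0.5658  stride 1/|dx|=2.0000 1/|dy|=1.1547
    cross y-line → (3,4), t=0.5658
    cross x-line → (2,4), t=0.8800
    cross y-line → (2,3), t=1.7205
    cross y-line → (2,2), t=2.8752 (wall)
  → r_2 = 2.8752
beam 3: φ=45°, α=330°
  d=(0.8660,-0.5000)  start (3,5)  tX=0.6466 tY=0.9800  stride 1/|dx|=1.1547 1/|dy|=2.0000
    cross x-line → (4,5), t=0.6466
    cross y-line → (4,4), t=0.9800
    cross x-line → (5,4), t=1.8013 (wall)
  → r_3 = 1.8013
beam 4: φ=90°, α=15°
  d=(0.9659,0.2588)  start (3,5)  tX=0.5798 tY=1.9705  stride 1/|dx|=1.0353 1/|dy|=3.8637
    cross x-line → (4,5), t=0.5798
    cross x-line → (5,5), t=1.6150 (wall)
  → r_4 = 1.6150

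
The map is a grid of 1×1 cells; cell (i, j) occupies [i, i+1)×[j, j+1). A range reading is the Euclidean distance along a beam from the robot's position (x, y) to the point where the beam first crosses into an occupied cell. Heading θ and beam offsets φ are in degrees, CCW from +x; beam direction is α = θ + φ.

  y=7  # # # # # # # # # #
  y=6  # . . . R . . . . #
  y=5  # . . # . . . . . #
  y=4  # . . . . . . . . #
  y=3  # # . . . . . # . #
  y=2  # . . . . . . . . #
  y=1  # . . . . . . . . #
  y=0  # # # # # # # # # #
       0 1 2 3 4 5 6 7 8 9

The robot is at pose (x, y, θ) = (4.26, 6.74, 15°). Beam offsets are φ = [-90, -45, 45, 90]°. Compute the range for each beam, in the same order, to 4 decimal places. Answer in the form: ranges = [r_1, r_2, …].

beam 1: φ=-90°, α=285°
  direction (0.2588, -0.9659); cell (4,6); t to first gridline: x 2.8591, y 0.7661 (then +3.8637 / +1.0353)
    (4,5) via y @ 0.7661
    (4,4) via y @ 1.8014
    (4,3) via y @ 2.8367
    (5,3) via x @ 2.8591
    (5,2) via y @ 3.8719
    (5,1) via y @ 4.9072
    (5,0) via y @ 5.9425  # hit
  → r_1 = 5.9425
beam 2: φ=-45°, α=330°
  direction (0.8660, -0.5000); cell (4,6); t to first gridline: x 0.8545, y 1.4800 (then +1.1547 / +2.0000)
    (5,6) via x @ 0.8545
    (5,5) via y @ 1.4800
    (6,5) via x @ 2.0092
    (7,5) via x @ 3.1639
    (7,4) via y @ 3.4800
    (8,4) via x @ 4.3186
    (9,4) via x @ 5.4733  # hit
  → r_2 = 5.4733
beam 3: φ=45°, α=60°
  direction (0.5000, 0.8660); cell (4,6); t to first gridline: x 1.4800, y 0.3002 (then +2.0000 / +1.1547)
    (4,7) via y @ 0.3002  # hit
  → r_3 = 0.3002
beam 4: φ=90°, α=105°
  direction (-0.2588, 0.9659); cell (4,6); t to first gridline: x 1.0046, y 0.2692 (then +3.8637 / +1.0353)
    (4,7) via y @ 0.2692  # hit
  → r_4 = 0.2692

ranges = [5.9425, 5.4733, 0.3002, 0.2692]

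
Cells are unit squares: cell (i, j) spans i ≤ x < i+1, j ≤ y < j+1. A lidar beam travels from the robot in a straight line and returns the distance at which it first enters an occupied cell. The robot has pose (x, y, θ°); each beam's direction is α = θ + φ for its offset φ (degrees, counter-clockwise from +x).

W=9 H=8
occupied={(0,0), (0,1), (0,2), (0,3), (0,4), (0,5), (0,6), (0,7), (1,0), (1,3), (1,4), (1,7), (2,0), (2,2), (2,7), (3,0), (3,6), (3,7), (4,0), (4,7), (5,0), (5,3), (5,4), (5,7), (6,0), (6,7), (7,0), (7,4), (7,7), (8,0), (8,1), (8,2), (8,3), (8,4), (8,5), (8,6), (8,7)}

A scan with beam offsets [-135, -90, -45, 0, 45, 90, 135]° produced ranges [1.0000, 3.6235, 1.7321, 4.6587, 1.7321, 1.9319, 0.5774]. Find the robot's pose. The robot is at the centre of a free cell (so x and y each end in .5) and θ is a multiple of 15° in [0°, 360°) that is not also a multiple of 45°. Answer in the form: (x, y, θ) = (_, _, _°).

Enumerate (i+0.5, j+0.5, θ) over the 35 free cells and 16 admissible headings. For each, cast all 7 beams and compare to the given ranges.
  (1.5, 1.5, 300°): beam 1 = 0.5176 ≠ 1.0000 ✗
  (2.5, 6.5, 285°): beam 2 = 1.5529 ≠ 3.6235 ✗
  (6.5, 2.5, 330°): beam 1 = 5.6940 ≠ 1.0000 ✗
  (7.5, 5.5, 285°): beam 1 = 3.0000 ≠ 1.0000 ✗
  …
  (4.5, 1.5, 105°): r_1=1.0000, r_2=3.6235, r_3=1.7321, r_4=4.6587, r_5=1.7321, r_6=1.9319, r_7=0.5774 — all match ✓
Only this pose fits every beam.

(x, y, θ) = (4.5, 1.5, 105°)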